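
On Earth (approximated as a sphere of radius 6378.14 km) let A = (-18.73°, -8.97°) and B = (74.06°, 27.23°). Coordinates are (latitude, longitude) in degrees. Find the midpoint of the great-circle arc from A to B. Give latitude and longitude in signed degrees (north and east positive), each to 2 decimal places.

28.49°, -1.07°

Central angle δ = 1.6698 rad. Interpolating on the sphere with fraction f = 0.5:
P = [sin((1−f)δ)·A + sin(fδ)·B] / sin δ = 0.7449·A + 0.7449·B in Cartesian coordinates,
giving P = (0.8787, -0.0164, 0.4771), i.e. latitude 28.49°, longitude -1.07°.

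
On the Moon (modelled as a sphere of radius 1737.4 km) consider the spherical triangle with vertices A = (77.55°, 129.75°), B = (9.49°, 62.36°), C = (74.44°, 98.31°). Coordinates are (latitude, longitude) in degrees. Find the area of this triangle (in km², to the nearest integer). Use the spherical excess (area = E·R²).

75182 km²

Side lengths (central angles): a = 1.1885, b = 0.1413, c = 1.3256 rad; semiperimeter s = 1.3277.
By l'Huilier's theorem, tan(E/4) = √[tan(s/2) tan((s−a)/2) tan((s−b)/2) tan((s−c)/2)], giving spherical excess E = 0.0249 rad.
Area = E·R² = 0.0249 × (1737.4)² ≈ 75182 km².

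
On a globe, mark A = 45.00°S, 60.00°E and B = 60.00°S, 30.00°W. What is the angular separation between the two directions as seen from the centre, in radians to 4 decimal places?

Let φ₁ = -0.7854 rad, φ₂ = -1.0472 rad, and Δλ = -1.5708 rad.
Haversine: a = sin²(Δφ/2) + cos φ₁ cos φ₂ sin²(Δλ/2) = 0.0170 + (0.7071)(0.5000)(0.5000) = 0.19381.
Central angle c = 2·arcsin(√a) = 0.91174 rad.
So the angular separation is 0.9117 rad.

0.9117 rad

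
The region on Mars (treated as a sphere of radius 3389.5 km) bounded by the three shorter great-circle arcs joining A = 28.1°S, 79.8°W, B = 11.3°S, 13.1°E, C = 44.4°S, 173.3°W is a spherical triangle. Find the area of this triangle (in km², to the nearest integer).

17809368 km²

Side lengths (central angles): a = 2.1642, b = 1.2754, c = 1.5222 rad; semiperimeter s = 2.4809.
By l'Huilier's theorem, tan(E/4) = √[tan(s/2) tan((s−a)/2) tan((s−b)/2) tan((s−c)/2)], giving spherical excess E = 1.5502 rad.
Area = E·R² = 1.5502 × (3389.5)² ≈ 17809368 km².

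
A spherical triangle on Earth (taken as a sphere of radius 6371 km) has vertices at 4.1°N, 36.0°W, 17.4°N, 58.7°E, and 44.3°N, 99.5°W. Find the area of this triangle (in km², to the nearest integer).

Side lengths (central angles): a = 2.0100, b = 1.1934, c = 1.6274 rad; semiperimeter s = 2.4155.
By l'Huilier's theorem, tan(E/4) = √[tan(s/2) tan((s−a)/2) tan((s−b)/2) tan((s−c)/2)], giving spherical excess E = 1.5114 rad.
Area = E·R² = 1.5114 × (6371)² ≈ 61346285 km².

61346285 km²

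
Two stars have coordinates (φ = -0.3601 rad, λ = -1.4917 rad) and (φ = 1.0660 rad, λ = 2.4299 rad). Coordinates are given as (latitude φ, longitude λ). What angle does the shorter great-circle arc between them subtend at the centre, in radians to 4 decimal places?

With latitudes φ₁ = -20.632°, φ₂ = 61.077° and longitude difference Δλ = -135.309°:
cos c = sin φ₁ sin φ₂ + cos φ₁ cos φ₂ cos Δλ = (-0.3524)(0.8753) + (0.9359)(0.4836)(-0.7109) = -0.63018,
so c = arccos(-0.63018) = 2.25258 rad.
So the angular separation is 2.2526 rad.

2.2526 rad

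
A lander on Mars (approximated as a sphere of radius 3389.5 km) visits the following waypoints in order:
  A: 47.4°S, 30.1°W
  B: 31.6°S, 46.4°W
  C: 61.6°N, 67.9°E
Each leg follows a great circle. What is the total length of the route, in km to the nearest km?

Leg A→B: central angle 0.3510 rad, distance 1189.6 km.
Leg B→C: central angle 2.2493 rad, distance 7624.0 km.
Total: 1189.6 + 7624.0 ≈ 8814 km.

8814 km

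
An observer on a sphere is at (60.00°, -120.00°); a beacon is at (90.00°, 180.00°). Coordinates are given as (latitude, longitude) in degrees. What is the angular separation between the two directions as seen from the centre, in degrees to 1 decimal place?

30.0°

With latitudes φ₁ = 60.000°, φ₂ = 90.000° and longitude difference Δλ = -60.000°:
Haversine: a = sin²(Δφ/2) + cos φ₁ cos φ₂ sin²(Δλ/2) = 0.0670 + (0.5000)(0.0000)(0.2500) = 0.06699.
Central angle c = 2·arcsin(√a) = 0.52360 rad.
So the angular separation is 30.0°.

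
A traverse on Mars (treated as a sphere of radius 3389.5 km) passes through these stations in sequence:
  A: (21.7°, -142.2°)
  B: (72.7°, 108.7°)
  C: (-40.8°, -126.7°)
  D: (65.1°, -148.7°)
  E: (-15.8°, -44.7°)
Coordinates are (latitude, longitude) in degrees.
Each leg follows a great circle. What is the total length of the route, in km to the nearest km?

25496 km

Leg A→B: central angle 1.3051 rad, distance 4423.5 km.
Leg B→C: central angle 2.4214 rad, distance 8207.4 km.
Leg C→D: central angle 1.8725 rad, distance 6346.9 km.
Leg D→E: central angle 1.9230 rad, distance 6518.1 km.
Total: 4423.5 + 8207.4 + 6346.9 + 6518.1 ≈ 25496 km.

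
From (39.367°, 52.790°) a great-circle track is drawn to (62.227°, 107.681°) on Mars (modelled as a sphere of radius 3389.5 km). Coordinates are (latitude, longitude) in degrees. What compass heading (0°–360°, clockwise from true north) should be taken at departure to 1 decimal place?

With φ₁ = 0.6871, φ₂ = 1.0861, Δλ = 0.9580 rad, the forward-azimuth formula gives
θ = atan2( sin Δλ cos φ₂ , cos φ₁ sin φ₂ − sin φ₁ cos φ₂ cos Δλ ) = atan2(0.3812, 0.5141) = 36.56°.
So the initial bearing is 36.6°.

36.6°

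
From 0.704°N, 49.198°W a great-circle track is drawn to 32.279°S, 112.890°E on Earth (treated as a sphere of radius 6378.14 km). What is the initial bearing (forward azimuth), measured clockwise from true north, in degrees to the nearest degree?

With φ₁ = 0.0123, φ₂ = -0.5634, Δλ = 2.8290 rad, the forward-azimuth formula gives
θ = atan2( sin Δλ cos φ₂ , cos φ₁ sin φ₂ − sin φ₁ cos φ₂ cos Δλ ) = atan2(0.2600, -0.5241) = 153.61°.
So the initial bearing is 154°.

154°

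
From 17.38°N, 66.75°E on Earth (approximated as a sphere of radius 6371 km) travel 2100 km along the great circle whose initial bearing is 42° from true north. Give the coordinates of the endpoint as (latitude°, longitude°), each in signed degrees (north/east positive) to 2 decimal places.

30.81°, 81.36°

Angular distance δ = d/R = 2100/6371 = 0.32962 rad; initial bearing θ = 0.7330 rad.
sin φ₂ = sin φ₁ cos δ + cos φ₁ sin δ cos θ = (0.2987)(0.9462) + (0.9543)(0.3237)(0.7431) = 0.5122, so φ₂ = 30.81°.
Δλ = atan2(sin θ sin δ cos φ₁, cos δ − sin φ₁ sin φ₂) = atan2(0.2067, 0.7932) = 14.606°.
λ₂ = 66.750° + 14.606° = 81.36°.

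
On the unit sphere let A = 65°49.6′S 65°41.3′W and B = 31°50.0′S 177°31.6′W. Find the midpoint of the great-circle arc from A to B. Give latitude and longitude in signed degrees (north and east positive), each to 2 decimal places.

-61.12°, -148.93°

The central angle between A and B is δ = 1.2113 rad.
With f = 0.5, the slerp weights are sin((1−f)δ)/sin δ = 0.6082 and sin(fδ)/sin δ = 0.6082.
Weighted sum of the unit vectors: (0.6082)·(0.1686,-0.3732,-0.9123) + (0.6082)·(-0.8488,-0.0367,-0.5275) = (-0.4137, -0.2493, -0.8756).
Converting back: φ = atan2(z, √(x²+y²)) = -61.12°, λ = atan2(y, x) = -148.93°.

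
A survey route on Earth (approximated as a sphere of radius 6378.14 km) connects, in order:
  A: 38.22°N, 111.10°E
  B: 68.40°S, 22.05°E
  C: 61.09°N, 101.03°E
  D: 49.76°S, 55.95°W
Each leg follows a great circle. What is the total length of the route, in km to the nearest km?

47745 km

Leg A→B: central angle 2.1778 rad, distance 13890.6 km.
Leg B→C: central angle 2.4653 rad, distance 15723.9 km.
Leg C→D: central angle 2.8426 rad, distance 18130.7 km.
Total: 13890.6 + 15723.9 + 18130.7 ≈ 47745 km.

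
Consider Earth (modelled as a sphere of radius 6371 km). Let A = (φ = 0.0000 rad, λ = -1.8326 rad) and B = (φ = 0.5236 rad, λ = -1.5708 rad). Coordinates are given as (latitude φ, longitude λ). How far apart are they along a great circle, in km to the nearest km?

3695 km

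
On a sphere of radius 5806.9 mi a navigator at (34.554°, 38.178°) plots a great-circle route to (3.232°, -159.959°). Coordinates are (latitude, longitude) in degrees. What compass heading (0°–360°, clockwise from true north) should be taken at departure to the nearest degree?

Δλ = 161.863° = 2.8250 rad.
y = sin Δλ · cos φ₂ = (0.3113)(0.9984) = 0.3108
x = cos φ₁ sin φ₂ − sin φ₁ cos φ₂ cos Δλ = (0.8236)(0.0564) − (0.5672)(0.9984)(-0.9503) = 0.5846
θ = atan2(y, x) = 28.00°, so the bearing is 28°.

28°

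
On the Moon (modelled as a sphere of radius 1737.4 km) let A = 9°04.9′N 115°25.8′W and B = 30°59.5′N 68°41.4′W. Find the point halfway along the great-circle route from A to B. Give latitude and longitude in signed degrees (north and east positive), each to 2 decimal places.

21.66°, -93.81°

Central angle δ = 0.8481 rad. Interpolating on the sphere with fraction f = 0.5:
P = [sin((1−f)δ)·A + sin(fδ)·B] / sin δ = 0.5486·A + 0.5486·B in Cartesian coordinates,
giving P = (-0.0617, -0.9274, 0.3691), i.e. latitude 21.66°, longitude -93.81°.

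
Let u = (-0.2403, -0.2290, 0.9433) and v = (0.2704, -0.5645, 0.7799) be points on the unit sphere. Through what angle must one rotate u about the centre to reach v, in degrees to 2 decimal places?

u·v = 0.8000; |u| = 1.0000, |v| = 1.0000.
cos θ = (u·v)/(|u||v|) = 0.8000, so θ = 36.87°.

36.87°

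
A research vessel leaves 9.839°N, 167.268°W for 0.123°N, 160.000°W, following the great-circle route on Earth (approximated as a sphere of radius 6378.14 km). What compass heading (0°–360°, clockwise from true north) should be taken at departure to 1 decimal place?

Δλ = 7.268° = 0.1269 rad.
y = sin Δλ · cos φ₂ = (0.1265)(1.0000) = 0.1265
x = cos φ₁ sin φ₂ − sin φ₁ cos φ₂ cos Δλ = (0.9853)(0.0021) − (0.1709)(1.0000)(0.9920) = -0.1674
θ = atan2(y, x) = 142.92°, so the bearing is 142.9°.

142.9°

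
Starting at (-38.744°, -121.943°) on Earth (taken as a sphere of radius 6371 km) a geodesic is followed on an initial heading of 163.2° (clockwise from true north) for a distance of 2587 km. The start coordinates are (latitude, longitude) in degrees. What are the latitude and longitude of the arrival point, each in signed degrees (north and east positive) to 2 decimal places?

-60.44°, -108.56°

Angular distance δ = d/R = 2587/6371 = 0.40606 rad; initial bearing θ = 2.8484 rad.
sin φ₂ = sin φ₁ cos δ + cos φ₁ sin δ cos θ = (-0.6258)(0.9187) + (0.7800)(0.3950)(-0.9573) = -0.8699, so φ₂ = -60.44°.
Δλ = atan2(sin θ sin δ cos φ₁, cos δ − sin φ₁ sin φ₂) = atan2(0.0890, 0.3743) = 13.382°.
λ₂ = -121.943° + 13.382° = -108.56°.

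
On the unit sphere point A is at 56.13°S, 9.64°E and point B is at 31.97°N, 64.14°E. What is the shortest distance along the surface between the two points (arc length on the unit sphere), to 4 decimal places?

1.7366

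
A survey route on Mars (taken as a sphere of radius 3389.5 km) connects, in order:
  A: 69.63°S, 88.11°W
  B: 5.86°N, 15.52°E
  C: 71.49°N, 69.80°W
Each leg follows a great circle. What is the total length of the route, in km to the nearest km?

Leg A→B: central angle 1.7490 rad, distance 5928.4 km.
Leg B→C: central angle 1.4479 rad, distance 4907.7 km.
Total: 5928.4 + 4907.7 ≈ 10836 km.

10836 km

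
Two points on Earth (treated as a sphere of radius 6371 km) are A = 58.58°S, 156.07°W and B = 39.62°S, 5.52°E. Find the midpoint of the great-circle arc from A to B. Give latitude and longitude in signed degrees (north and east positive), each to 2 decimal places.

Central angle δ = 1.4069 rad. Interpolating on the sphere with fraction f = 0.5:
P = [sin((1−f)δ)·A + sin(fδ)·B] / sin δ = 0.6556·A + 0.6556·B in Cartesian coordinates,
giving P = (0.1903, -0.0901, -0.9776), i.e. latitude -77.85°, longitude -25.33°.

-77.85°, -25.33°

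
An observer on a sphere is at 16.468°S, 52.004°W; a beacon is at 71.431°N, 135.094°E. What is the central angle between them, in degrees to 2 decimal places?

Let φ₁ = -0.2874 rad, φ₂ = 1.2467 rad, and Δλ = -3.0177 rad.
Haversine: a = sin²(Δφ/2) + cos φ₁ cos φ₂ sin²(Δλ/2) = 0.4817 + (0.9590)(0.3184)(0.9962) = 0.78588.
Central angle c = 2·arcsin(√a) = 2.17945 rad.
So the angular separation is 124.87°.

124.87°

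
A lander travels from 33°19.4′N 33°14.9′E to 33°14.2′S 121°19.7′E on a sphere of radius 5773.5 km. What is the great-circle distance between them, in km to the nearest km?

10694 km

With latitudes φ₁ = 33.323°, φ₂ = -33.237° and longitude difference Δλ = 88.080°:
Haversine: a = sin²(Δφ/2) + cos φ₁ cos φ₂ sin²(Δλ/2) = 0.3011 + (0.8356)(0.8364)(0.4832) = 0.63884.
Central angle c = 2·arcsin(√a) = 1.85218 rad.
Distance = R·c = 5773.5 × 1.8522 ≈ 10694 km.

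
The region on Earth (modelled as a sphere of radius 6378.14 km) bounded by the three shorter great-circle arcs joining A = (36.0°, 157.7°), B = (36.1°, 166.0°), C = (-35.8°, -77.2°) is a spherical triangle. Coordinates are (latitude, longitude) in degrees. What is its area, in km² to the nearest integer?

Side lengths (central angles): a = 2.2655, b = 2.3762, c = 0.1171 rad; semiperimeter s = 2.3794.
By l'Huilier's theorem, tan(E/4) = √[tan(s/2) tan((s−a)/2) tan((s−b)/2) tan((s−c)/2)], giving spherical excess E = 0.0876 rad.
Area = E·R² = 0.0876 × (6378.14)² ≈ 3562226 km².

3562226 km²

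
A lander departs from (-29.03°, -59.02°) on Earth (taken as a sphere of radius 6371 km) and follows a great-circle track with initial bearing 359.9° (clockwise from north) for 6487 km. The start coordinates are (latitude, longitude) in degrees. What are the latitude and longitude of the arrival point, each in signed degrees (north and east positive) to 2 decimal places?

Angular distance δ = d/R = 6487/6371 = 1.01821 rad; initial bearing θ = 6.2814 rad.
sin φ₂ = sin φ₁ cos δ + cos φ₁ sin δ cos θ = (-0.4853)(0.5249) + (0.8744)(0.8512)(1.0000) = 0.4895, so φ₂ = 29.31°.
Δλ = atan2(sin θ sin δ cos φ₁, cos δ − sin φ₁ sin φ₂) = atan2(-0.0013, 0.7624) = -0.098°.
λ₂ = -59.020° − 0.098° = -59.12°.

29.31°, -59.12°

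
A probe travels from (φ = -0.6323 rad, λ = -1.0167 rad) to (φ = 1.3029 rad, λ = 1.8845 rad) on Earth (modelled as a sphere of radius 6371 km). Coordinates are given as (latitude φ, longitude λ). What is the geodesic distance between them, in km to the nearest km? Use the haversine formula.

Let φ₁ = -0.6323 rad, φ₂ = 1.3029 rad, and Δλ = 2.9012 rad.
Haversine: a = sin²(Δφ/2) + cos φ₁ cos φ₂ sin²(Δλ/2) = 0.6782 + (0.8067)(0.2647)(0.9856) = 0.88865.
Central angle c = 2·arcsin(√a) = 2.46117 rad.
Distance = R·c = 6371 × 2.4612 ≈ 15680 km.

15680 km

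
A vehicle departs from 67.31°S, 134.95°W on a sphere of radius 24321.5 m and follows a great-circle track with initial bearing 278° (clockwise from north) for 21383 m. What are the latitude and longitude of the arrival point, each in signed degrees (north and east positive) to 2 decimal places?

Angular distance δ = d/R = 21383/24321.5 = 0.87918 rad; initial bearing θ = 4.8520 rad.
sin φ₂ = sin φ₁ cos δ + cos φ₁ sin δ cos θ = (-0.9226)(0.6378) + (0.3857)(0.7702)(0.1392) = -0.5471, so φ₂ = -33.17°.
Δλ = atan2(sin θ sin δ cos φ₁, cos δ − sin φ₁ sin φ₂) = atan2(-0.2942, 0.1331) = -65.667°.
λ₂ = -134.950° − 65.667° = -200.62° → 159.38° after wrapping to (−180°, 180°].

-33.17°, 159.38°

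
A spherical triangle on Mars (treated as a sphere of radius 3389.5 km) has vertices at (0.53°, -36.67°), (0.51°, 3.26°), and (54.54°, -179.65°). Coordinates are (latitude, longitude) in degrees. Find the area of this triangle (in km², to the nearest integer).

14214932 km²

Side lengths (central angles): a = 2.1799, b = 2.0439, c = 0.6969 rad; semiperimeter s = 2.4603.
By l'Huilier's theorem, tan(E/4) = √[tan(s/2) tan((s−a)/2) tan((s−b)/2) tan((s−c)/2)], giving spherical excess E = 1.2373 rad.
Area = E·R² = 1.2373 × (3389.5)² ≈ 14214932 km².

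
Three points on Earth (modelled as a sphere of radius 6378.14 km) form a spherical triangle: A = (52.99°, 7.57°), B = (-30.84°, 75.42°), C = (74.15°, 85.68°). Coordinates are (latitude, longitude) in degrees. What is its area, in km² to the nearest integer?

33377370 km²

Side lengths (central angles): a = 1.8363, b = 0.6401, c = 1.7870 rad; semiperimeter s = 2.1317.
By l'Huilier's theorem, tan(E/4) = √[tan(s/2) tan((s−a)/2) tan((s−b)/2) tan((s−c)/2)], giving spherical excess E = 0.8205 rad.
Area = E·R² = 0.8205 × (6378.14)² ≈ 33377370 km².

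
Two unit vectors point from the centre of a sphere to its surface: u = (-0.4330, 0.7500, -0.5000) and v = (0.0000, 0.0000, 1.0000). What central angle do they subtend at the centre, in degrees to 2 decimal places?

u·v = -0.5000; |u| = 1.0000, |v| = 1.0000.
cos θ = (u·v)/(|u||v|) = -0.5000, so θ = 120.00°.

120.00°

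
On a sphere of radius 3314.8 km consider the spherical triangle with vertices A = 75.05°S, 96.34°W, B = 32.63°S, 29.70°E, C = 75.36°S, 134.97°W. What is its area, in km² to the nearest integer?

Side lengths (central angles): a = 1.2488, b = 0.1692, c = 1.1668 rad; semiperimeter s = 1.2924.
By l'Huilier's theorem, tan(E/4) = √[tan(s/2) tan((s−a)/2) tan((s−b)/2) tan((s−c)/2)], giving spherical excess E = 0.1020 rad.
Area = E·R² = 0.1020 × (3314.8)² ≈ 1120560 km².

1120560 km²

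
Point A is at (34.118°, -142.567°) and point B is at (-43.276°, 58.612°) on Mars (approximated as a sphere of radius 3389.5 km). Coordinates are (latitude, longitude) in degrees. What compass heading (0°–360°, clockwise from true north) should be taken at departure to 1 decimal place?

With φ₁ = 0.5955, φ₂ = -0.7553, Δλ = -2.7719 rad, the forward-azimuth formula gives
θ = atan2( sin Δλ cos φ₂ , cos φ₁ sin φ₂ − sin φ₁ cos φ₂ cos Δλ ) = atan2(-0.2630, -0.1867) = -125.37°.
Adding 360° brings this into [0°, 360°): 234.6°.

234.6°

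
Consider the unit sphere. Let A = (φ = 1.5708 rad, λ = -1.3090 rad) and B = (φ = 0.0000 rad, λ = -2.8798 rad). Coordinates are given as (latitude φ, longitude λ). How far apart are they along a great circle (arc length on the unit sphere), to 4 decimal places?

1.5708

Let φ₁ = 1.5708 rad, φ₂ = 0.0000 rad, and Δλ = -1.5708 rad.
cos c = sin φ₁ sin φ₂ + cos φ₁ cos φ₂ cos Δλ = (1.0000)(0.0000) + (-0.0000)(1.0000)(-0.0000) = 0.00000,
so c = arccos(0.00000) = 1.57080 rad.
On the unit sphere the arc length equals the central angle: 1.5708.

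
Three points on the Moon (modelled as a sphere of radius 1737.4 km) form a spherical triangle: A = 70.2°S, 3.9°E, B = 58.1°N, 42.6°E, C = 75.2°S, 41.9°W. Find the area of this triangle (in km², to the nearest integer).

Side lengths (central angles): a = 2.5113, b = 0.2456, c = 2.2904 rad; semiperimeter s = 2.5237.
By l'Huilier's theorem, tan(E/4) = √[tan(s/2) tan((s−a)/2) tan((s−b)/2) tan((s−c)/2)], giving spherical excess E = 0.2800 rad.
Area = E·R² = 0.2800 × (1737.4)² ≈ 845091 km².

845091 km²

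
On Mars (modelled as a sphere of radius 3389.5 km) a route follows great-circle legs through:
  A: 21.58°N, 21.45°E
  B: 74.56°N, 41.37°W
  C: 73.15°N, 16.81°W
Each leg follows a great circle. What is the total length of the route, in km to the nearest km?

4084 km

Leg A→B: central angle 1.0842 rad, distance 3674.9 km.
Leg B→C: central angle 0.1208 rad, distance 409.4 km.
Total: 3674.9 + 409.4 ≈ 4084 km.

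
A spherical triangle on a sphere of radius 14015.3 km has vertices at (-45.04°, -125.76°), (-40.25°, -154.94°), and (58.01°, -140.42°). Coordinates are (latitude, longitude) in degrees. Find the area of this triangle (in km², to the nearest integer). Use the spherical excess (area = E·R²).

Side lengths (central angles): a = 1.7280, b = 1.8111, c = 0.3816 rad; semiperimeter s = 1.9604.
By l'Huilier's theorem, tan(E/4) = √[tan(s/2) tan((s−a)/2) tan((s−b)/2) tan((s−c)/2)], giving spherical excess E = 0.4562 rad.
Area = E·R² = 0.4562 × (14015.3)² ≈ 89604247 km².

89604247 km²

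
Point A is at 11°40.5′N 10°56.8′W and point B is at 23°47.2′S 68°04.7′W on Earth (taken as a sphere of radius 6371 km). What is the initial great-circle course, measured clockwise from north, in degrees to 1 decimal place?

237.2°

Δλ = -57.132° = -0.9971 rad.
y = sin Δλ · cos φ₂ = (-0.8399)(0.9151) = -0.7686
x = cos φ₁ sin φ₂ − sin φ₁ cos φ₂ cos Δλ = (0.9793)(-0.4033) − (0.2024)(0.9151)(0.5427) = -0.4955
θ = atan2(y, x) = -122.81°; adding 360° gives 237.2°.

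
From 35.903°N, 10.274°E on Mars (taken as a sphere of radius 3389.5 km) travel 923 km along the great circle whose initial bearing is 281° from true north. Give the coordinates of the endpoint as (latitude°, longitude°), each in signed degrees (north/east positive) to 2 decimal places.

37.33°, -9.12°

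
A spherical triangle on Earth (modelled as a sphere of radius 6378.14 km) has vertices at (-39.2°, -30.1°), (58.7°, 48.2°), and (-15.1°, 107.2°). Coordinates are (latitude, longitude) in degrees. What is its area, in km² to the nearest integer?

Side lengths (central angles): a = 1.5350, b = 1.9662, c = 2.0470 rad; semiperimeter s = 2.7741.
By l'Huilier's theorem, tan(E/4) = √[tan(s/2) tan((s−a)/2) tan((s−b)/2) tan((s−c)/2)], giving spherical excess E = 2.6747 rad.
Area = E·R² = 2.6747 × (6378.14)² ≈ 108807436 km².

108807436 km²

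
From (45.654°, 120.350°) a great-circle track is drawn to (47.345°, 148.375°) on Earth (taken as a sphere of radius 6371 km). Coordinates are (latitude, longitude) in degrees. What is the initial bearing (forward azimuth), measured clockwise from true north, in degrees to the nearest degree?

75°

Δλ = 28.025° = 0.4891 rad.
y = sin Δλ · cos φ₂ = (0.4699)(0.6776) = 0.3184
x = cos φ₁ sin φ₂ − sin φ₁ cos φ₂ cos Δλ = (0.6990)(0.7354) − (0.7151)(0.6776)(0.8827) = 0.0863
θ = atan2(y, x) = 74.83°, so the bearing is 75°.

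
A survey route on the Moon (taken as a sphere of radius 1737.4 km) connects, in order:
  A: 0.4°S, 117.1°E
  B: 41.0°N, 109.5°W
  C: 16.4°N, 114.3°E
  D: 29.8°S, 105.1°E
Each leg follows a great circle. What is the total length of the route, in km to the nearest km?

Leg A→B: central angle 2.1213 rad, distance 3685.6 km.
Leg B→C: central angle 1.9149 rad, distance 3326.9 km.
Leg C→D: central angle 0.8211 rad, distance 1426.5 km.
Total: 3685.6 + 3326.9 + 1426.5 ≈ 8439 km.

8439 km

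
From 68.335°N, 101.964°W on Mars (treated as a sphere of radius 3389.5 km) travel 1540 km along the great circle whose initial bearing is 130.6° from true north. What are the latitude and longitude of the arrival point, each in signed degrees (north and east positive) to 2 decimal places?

46.86°, -72.80°

Angular distance δ = d/R = 1540/3389.5 = 0.45434 rad; initial bearing θ = 2.2794 rad.
sin φ₂ = sin φ₁ cos δ + cos φ₁ sin δ cos θ = (0.9294)(0.8985) + (0.3692)(0.4389)(-0.6508) = 0.7296, so φ₂ = 46.86°.
Δλ = atan2(sin θ sin δ cos φ₁, cos δ − sin φ₁ sin φ₂) = atan2(0.1230, 0.2205) = 29.162°.
λ₂ = -101.964° + 29.162° = -72.80°.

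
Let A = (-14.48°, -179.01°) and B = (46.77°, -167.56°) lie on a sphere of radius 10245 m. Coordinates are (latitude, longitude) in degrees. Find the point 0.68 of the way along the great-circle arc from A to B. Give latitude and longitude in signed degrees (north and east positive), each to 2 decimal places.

Central angle δ = 1.0840 rad. Interpolating on the sphere with fraction f = 0.68:
P = [sin((1−f)δ)·A + sin(fδ)·B] / sin δ = 0.3846·A + 0.7605·B in Cartesian coordinates,
giving P = (-0.8810, -0.1186, 0.4579), i.e. latitude 27.25°, longitude -172.33°.

27.25°, -172.33°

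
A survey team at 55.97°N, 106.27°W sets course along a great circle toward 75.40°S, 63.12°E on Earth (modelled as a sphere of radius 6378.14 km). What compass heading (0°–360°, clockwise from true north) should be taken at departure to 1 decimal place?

172.1°

Δλ = 169.390° = 2.9564 rad.
y = sin Δλ · cos φ₂ = (0.1841)(0.2521) = 0.0464
x = cos φ₁ sin φ₂ − sin φ₁ cos φ₂ cos Δλ = (0.5596)(-0.9677) − (0.8287)(0.2521)(-0.9829) = -0.3362
θ = atan2(y, x) = 172.14°, so the bearing is 172.1°.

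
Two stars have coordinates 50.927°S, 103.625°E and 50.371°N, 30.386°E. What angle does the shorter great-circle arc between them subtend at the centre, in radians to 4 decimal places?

In radians: φ₁ = -0.8888, φ₂ = 0.8791, Δλ = -73.239° = -1.2783 rad.
cos c = sin φ₁ sin φ₂ + cos φ₁ cos φ₂ cos Δλ = (-0.7763)(0.7702) + (0.6303)(0.6378)(0.2884) = -0.48200,
so c = arccos(-0.48200) = 2.07373 rad.
So the angular separation is 2.0737 rad.

2.0737 rad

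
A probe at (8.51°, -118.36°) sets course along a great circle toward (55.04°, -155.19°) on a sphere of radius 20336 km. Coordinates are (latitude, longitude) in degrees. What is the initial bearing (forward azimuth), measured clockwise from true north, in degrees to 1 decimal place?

335.2°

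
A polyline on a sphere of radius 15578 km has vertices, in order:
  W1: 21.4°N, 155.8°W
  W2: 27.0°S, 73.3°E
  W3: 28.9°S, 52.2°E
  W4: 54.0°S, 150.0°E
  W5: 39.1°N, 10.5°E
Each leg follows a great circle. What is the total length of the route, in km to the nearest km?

Leg W1→W2: central angle 2.3586 rad, distance 36742.3 km.
Leg W2→W3: central angle 0.3266 rad, distance 5087.2 km.
Leg W3→W4: central angle 1.2439 rad, distance 19376.8 km.
Leg W4→W5: central angle 2.6004 rad, distance 40508.8 km.
Total: 36742.3 + 5087.2 + 19376.8 + 40508.8 ≈ 101715 km.

101715 km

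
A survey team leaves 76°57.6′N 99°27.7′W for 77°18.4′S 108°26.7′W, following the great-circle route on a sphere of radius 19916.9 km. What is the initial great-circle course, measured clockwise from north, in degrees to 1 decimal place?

With φ₁ = 1.3432, φ₂ = -1.3493, Δλ = -0.1568 rad, the forward-azimuth formula gives
θ = atan2( sin Δλ cos φ₂ , cos φ₁ sin φ₂ − sin φ₁ cos φ₂ cos Δλ ) = atan2(-0.0343, -0.4316) = -175.45°.
Adding 360° brings this into [0°, 360°): 184.5°.

184.5°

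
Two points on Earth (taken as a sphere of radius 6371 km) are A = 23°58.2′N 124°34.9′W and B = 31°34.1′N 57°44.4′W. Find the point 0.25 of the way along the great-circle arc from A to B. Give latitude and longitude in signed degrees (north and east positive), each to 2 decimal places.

29.06°, -109.17°

The central angle between A and B is δ = 1.0253 rad.
With f = 0.25, the slerp weights are sin((1−f)δ)/sin δ = 0.8135 and sin(fδ)/sin δ = 0.2966.
Weighted sum of the unit vectors: (0.8135)·(-0.5186,-0.7523,0.4063) + (0.2966)·(0.4548,-0.7205,0.5235) = (-0.2870, -0.8256, 0.4857).
Converting back: φ = atan2(z, √(x²+y²)) = 29.06°, λ = atan2(y, x) = -109.17°.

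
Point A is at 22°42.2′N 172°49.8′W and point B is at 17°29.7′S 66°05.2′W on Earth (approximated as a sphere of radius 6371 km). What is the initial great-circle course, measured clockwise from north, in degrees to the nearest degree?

Δλ = 106.743° = 1.8630 rad.
y = sin Δλ · cos φ₂ = (0.9576)(0.9537) = 0.9133
x = cos φ₁ sin φ₂ − sin φ₁ cos φ₂ cos Δλ = (0.9225)(-0.3006) − (0.3860)(0.9537)(-0.2881) = -0.1713
θ = atan2(y, x) = 100.62°, so the bearing is 101°.

101°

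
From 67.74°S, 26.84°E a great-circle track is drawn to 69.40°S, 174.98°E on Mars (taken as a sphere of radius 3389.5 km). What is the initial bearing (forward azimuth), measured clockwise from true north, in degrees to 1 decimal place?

With φ₁ = -1.1823, φ₂ = -1.2113, Δλ = 2.5855 rad, the forward-azimuth formula gives
θ = atan2( sin Δλ cos φ₂ , cos φ₁ sin φ₂ − sin φ₁ cos φ₂ cos Δλ ) = atan2(0.1857, -0.6312) = 163.60°.
So the initial bearing is 163.6°.

163.6°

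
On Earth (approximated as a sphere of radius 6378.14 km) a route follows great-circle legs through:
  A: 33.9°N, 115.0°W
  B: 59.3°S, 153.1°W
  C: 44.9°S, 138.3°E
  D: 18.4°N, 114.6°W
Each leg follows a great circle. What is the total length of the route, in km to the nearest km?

Leg A→B: central angle 1.7174 rad, distance 10954.0 km.
Leg B→C: central angle 0.7394 rad, distance 4715.8 km.
Leg C→D: central angle 2.0047 rad, distance 12786.4 km.
Total: 10954.0 + 4715.8 + 12786.4 ≈ 28456 km.

28456 km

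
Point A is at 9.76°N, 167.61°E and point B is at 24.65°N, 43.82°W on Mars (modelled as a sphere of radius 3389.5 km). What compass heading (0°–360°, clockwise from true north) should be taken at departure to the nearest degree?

With φ₁ = 0.1703, φ₂ = 0.4302, Δλ = 2.5930 rad, the forward-azimuth formula gives
θ = atan2( sin Δλ cos φ₂ , cos φ₁ sin φ₂ − sin φ₁ cos φ₂ cos Δλ ) = atan2(0.4739, 0.5425) = 41.14°.
So the initial bearing is 41°.

41°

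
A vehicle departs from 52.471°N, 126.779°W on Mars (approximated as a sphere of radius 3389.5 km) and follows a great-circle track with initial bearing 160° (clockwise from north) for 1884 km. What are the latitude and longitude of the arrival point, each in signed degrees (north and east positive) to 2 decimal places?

Angular distance δ = d/R = 1884/3389.5 = 0.55583 rad; initial bearing θ = 2.7925 rad.
sin φ₂ = sin φ₁ cos δ + cos φ₁ sin δ cos θ = (0.7930)(0.8495) + (0.6092)(0.5277)(-0.9397) = 0.3716, so φ₂ = 21.82°.
Δλ = atan2(sin θ sin δ cos φ₁, cos δ − sin φ₁ sin φ₂) = atan2(0.1099, 0.5548) = 11.209°.
λ₂ = -126.779° + 11.209° = -115.57°.

21.82°, -115.57°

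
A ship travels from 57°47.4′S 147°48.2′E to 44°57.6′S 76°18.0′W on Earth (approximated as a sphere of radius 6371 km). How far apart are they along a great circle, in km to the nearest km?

Let φ₁ = -1.0086 rad, φ₂ = -0.7847 rad, and Δλ = 2.3718 rad.
cos c = sin φ₁ sin φ₂ + cos φ₁ cos φ₂ cos Δλ = (-0.8461)(-0.7066) + (0.5330)(0.7076)(-0.7181) = 0.32703,
so c = arccos(0.32703) = 1.23764 rad.
Distance = R·c = 6371 × 1.2376 ≈ 7885 km.

7885 km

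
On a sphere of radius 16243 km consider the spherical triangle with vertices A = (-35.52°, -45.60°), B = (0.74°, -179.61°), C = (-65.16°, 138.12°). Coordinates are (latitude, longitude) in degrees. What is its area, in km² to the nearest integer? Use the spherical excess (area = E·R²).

343774596 km²

Side lengths (central angles): a = 1.2670, b = 1.3837, c = 2.1809 rad; semiperimeter s = 2.4158.
By l'Huilier's theorem, tan(E/4) = √[tan(s/2) tan((s−a)/2) tan((s−b)/2) tan((s−c)/2)], giving spherical excess E = 1.3030 rad.
Area = E·R² = 1.3030 × (16243)² ≈ 343774596 km².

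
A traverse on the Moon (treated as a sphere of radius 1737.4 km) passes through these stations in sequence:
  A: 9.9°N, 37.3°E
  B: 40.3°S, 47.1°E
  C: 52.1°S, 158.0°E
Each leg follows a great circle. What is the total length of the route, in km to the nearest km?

3667 km

Leg A→B: central angle 0.8903 rad, distance 1546.9 km.
Leg B→C: central angle 1.2204 rad, distance 2120.4 km.
Total: 1546.9 + 2120.4 ≈ 3667 km.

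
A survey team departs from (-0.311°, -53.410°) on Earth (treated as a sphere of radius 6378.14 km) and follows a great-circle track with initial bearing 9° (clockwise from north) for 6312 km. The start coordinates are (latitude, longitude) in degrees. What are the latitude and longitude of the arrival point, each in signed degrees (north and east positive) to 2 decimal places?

55.34°, -40.12°

Angular distance δ = d/R = 6312/6378.14 = 0.98963 rad; initial bearing θ = 0.1571 rad.
sin φ₂ = sin φ₁ cos δ + cos φ₁ sin δ cos θ = (-0.0054)(0.5490) + (1.0000)(0.8358)(0.9877) = 0.8225, so φ₂ = 55.34°.
Δλ = atan2(sin θ sin δ cos φ₁, cos δ − sin φ₁ sin φ₂) = atan2(0.1307, 0.5535) = 13.292°.
λ₂ = -53.410° + 13.292° = -40.12°.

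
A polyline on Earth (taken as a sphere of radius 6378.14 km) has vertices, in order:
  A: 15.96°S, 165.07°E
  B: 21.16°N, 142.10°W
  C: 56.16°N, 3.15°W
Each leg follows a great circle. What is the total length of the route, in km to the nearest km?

Leg A→B: central angle 1.1124 rad, distance 7095.3 km.
Leg B→C: central angle 1.6627 rad, distance 10605.2 km.
Total: 7095.3 + 10605.2 ≈ 17701 km.

17701 km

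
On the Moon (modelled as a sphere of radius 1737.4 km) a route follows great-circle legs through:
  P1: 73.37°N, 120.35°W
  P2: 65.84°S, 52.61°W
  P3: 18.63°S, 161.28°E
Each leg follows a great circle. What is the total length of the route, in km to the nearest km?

7212 km

Leg P1→P2: central angle 2.5497 rad, distance 4429.8 km.
Leg P2→P3: central angle 1.6013 rad, distance 2782.1 km.
Total: 4429.8 + 2782.1 ≈ 7212 km.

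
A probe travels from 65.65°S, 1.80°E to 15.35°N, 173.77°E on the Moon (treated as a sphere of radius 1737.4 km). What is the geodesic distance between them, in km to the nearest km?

3924 km

With latitudes φ₁ = -65.650°, φ₂ = 15.350° and longitude difference Δλ = 171.970°:
cos c = sin φ₁ sin φ₂ + cos φ₁ cos φ₂ cos Δλ = (-0.9110)(0.2647) + (0.4123)(0.9643)(-0.9902) = -0.63487,
so c = arccos(-0.63487) = 2.25864 rad.
Distance = R·c = 1737.4 × 2.2586 ≈ 3924 km.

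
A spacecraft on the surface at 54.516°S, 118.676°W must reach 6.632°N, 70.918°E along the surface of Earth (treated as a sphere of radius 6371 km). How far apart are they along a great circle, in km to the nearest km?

With latitudes φ₁ = -54.516°, φ₂ = 6.632° and longitude difference Δλ = -170.406°:
Haversine: a = sin²(Δφ/2) + cos φ₁ cos φ₂ sin²(Δλ/2) = 0.2587 + (0.5805)(0.9933)(0.9930) = 0.83128.
Central angle c = 2·arcsin(√a) = 2.29504 rad.
Distance = R·c = 6371 × 2.2950 ≈ 14622 km.

14622 km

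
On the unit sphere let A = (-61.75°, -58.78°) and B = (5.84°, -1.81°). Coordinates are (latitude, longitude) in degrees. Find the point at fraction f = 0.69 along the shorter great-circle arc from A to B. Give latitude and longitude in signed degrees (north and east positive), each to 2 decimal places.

The central angle between A and B is δ = 1.4030 rad.
With f = 0.69, the slerp weights are sin((1−f)δ)/sin δ = 0.4273 and sin(fδ)/sin δ = 0.8355.
Weighted sum of the unit vectors: (0.4273)·(0.2453,-0.4048,-0.8809) + (0.8355)·(0.9943,-0.0314,0.1018) = (0.9356, -0.1992, -0.2914).
Converting back: φ = atan2(z, √(x²+y²)) = -16.94°, λ = atan2(y, x) = -12.02°.

-16.94°, -12.02°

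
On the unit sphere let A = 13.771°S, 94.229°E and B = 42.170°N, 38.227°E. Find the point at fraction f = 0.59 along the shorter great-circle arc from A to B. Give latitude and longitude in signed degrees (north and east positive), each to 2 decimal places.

The central angle between A and B is δ = 1.3256 rad.
With f = 0.59, the slerp weights are sin((1−f)δ)/sin δ = 0.5331 and sin(fδ)/sin δ = 0.7265.
Weighted sum of the unit vectors: (0.5331)·(-0.0716,0.9686,-0.2380) + (0.7265)·(0.5822,0.4586,0.6713) = (0.3848, 0.8495, 0.3608).
Converting back: φ = atan2(z, √(x²+y²)) = 21.15°, λ = atan2(y, x) = 65.63°.

21.15°, 65.63°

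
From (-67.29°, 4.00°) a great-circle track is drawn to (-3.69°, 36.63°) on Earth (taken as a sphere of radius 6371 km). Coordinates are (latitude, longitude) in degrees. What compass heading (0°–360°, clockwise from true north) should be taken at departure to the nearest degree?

With φ₁ = -1.1744, φ₂ = -0.0644, Δλ = 0.5695 rad, the forward-azimuth formula gives
θ = atan2( sin Δλ cos φ₂ , cos φ₁ sin φ₂ − sin φ₁ cos φ₂ cos Δλ ) = atan2(0.5381, 0.7504) = 35.64°.
So the initial bearing is 36°.

36°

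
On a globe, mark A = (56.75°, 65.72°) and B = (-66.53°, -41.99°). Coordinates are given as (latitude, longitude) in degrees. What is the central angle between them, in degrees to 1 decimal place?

In radians: φ₁ = 0.9905, φ₂ = -1.1612, Δλ = -107.710° = -1.8799 rad.
Haversine: a = sin²(Δφ/2) + cos φ₁ cos φ₂ sin²(Δλ/2) = 0.7744 + (0.5483)(0.3983)(0.6521) = 0.91676.
Central angle c = 2·arcsin(√a) = 2.55626 rad.
So the angular separation is 146.5°.

146.5°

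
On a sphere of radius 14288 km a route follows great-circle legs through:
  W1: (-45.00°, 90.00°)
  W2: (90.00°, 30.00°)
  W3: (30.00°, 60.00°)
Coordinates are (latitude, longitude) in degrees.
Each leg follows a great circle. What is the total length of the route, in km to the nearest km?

48628 km

Leg W1→W2: central angle 2.3562 rad, distance 33665.3 km.
Leg W2→W3: central angle 1.0472 rad, distance 14962.4 km.
Total: 33665.3 + 14962.4 ≈ 48628 km.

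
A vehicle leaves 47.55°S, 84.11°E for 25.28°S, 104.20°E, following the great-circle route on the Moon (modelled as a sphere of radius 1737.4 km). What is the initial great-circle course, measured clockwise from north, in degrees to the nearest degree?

Δλ = 20.090° = 0.3506 rad.
y = sin Δλ · cos φ₂ = (0.3435)(0.9042) = 0.3106
x = cos φ₁ sin φ₂ − sin φ₁ cos φ₂ cos Δλ = (0.6749)(-0.4270) − (-0.7379)(0.9042)(0.9392) = 0.3384
θ = atan2(y, x) = 42.55°, so the bearing is 43°.

43°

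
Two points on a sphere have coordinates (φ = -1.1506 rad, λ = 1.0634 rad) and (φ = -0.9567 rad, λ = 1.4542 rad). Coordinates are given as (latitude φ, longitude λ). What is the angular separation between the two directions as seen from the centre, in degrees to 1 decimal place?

Let φ₁ = -1.1506 rad, φ₂ = -0.9567 rad, and Δλ = 0.3908 rad.
cos c = sin φ₁ sin φ₂ + cos φ₁ cos φ₂ cos Δλ = (-0.9130)(-0.8173) + (0.4079)(0.5762)(0.9246) = 0.96354,
so c = arccos(0.96354) = 0.27087 rad.
So the angular separation is 15.5°.

15.5°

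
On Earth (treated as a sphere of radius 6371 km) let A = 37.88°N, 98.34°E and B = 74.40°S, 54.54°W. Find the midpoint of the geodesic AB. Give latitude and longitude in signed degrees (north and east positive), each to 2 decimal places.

The central angle between A and B is δ = 2.4660 rad.
With f = 0.5, the slerp weights are sin((1−f)δ)/sin δ = 1.5086 and sin(fδ)/sin δ = 1.5086.
Weighted sum of the unit vectors: (1.5086)·(-0.1145,0.7810,0.6140) + (1.5086)·(0.1560,-0.2190,-0.9632) = (0.0626, 0.8477, -0.5267).
Converting back: φ = atan2(z, √(x²+y²)) = -31.79°, λ = atan2(y, x) = 85.77°.

-31.79°, 85.77°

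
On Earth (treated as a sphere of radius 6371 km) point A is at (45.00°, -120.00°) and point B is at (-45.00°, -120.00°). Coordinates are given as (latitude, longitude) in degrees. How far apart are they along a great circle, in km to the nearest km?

10008 km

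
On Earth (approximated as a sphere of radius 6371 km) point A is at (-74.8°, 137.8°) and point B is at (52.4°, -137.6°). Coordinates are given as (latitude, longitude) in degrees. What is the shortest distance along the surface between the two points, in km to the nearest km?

With latitudes φ₁ = -74.800°, φ₂ = 52.400° and longitude difference Δλ = 84.600°:
cos c = sin φ₁ sin φ₂ + cos φ₁ cos φ₂ cos Δλ = (-0.9650)(0.7923) + (0.2622)(0.6101)(0.0941) = -0.74952,
so c = arccos(-0.74952) = 2.41813 rad.
Distance = R·c = 6371 × 2.4181 ≈ 15406 km.

15406 km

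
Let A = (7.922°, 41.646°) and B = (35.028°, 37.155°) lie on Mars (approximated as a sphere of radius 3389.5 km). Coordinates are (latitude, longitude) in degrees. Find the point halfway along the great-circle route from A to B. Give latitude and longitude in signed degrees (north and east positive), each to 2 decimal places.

21.49°, 39.61°

The central angle between A and B is δ = 0.4785 rad.
With f = 0.5, the slerp weights are sin((1−f)δ)/sin δ = 0.5147 and sin(fδ)/sin δ = 0.5147.
Weighted sum of the unit vectors: (0.5147)·(0.7401,0.6582,0.1378) + (0.5147)·(0.6526,0.4946,0.5740) = (0.7168, 0.5933, 0.3663).
Converting back: φ = atan2(z, √(x²+y²)) = 21.49°, λ = atan2(y, x) = 39.61°.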